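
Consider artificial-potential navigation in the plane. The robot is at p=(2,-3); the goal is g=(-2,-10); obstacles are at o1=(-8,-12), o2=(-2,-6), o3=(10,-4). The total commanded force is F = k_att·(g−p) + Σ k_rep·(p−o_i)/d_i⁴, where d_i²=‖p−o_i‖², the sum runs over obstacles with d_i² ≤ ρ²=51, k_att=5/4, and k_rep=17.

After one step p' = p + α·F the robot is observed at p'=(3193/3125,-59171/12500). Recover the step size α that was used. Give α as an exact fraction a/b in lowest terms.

α = 1/5

F_att = 5/4·(g−p) = 5/4·(-4,-7) = (-5.0000,-8.7500)
o1: d²=181 > ρ²=51 → inactive
o2: d²=25 ≤ ρ²=51; F_rep = 17·(4,3)/25² = (0.1088,0.0816)
o3: d²=65 > ρ²=51 → inactive
F = F_att + ΣF_rep = (-4.8912,-8.6684)
Δp = p'−p = (-0.9782,-1.7337); α = Δx/Fx = (-3057/3125) / (-3057/625) = 1/5
check: Δy/Fy = (-21671/12500) / (-21671/2500) = 1/5 ✓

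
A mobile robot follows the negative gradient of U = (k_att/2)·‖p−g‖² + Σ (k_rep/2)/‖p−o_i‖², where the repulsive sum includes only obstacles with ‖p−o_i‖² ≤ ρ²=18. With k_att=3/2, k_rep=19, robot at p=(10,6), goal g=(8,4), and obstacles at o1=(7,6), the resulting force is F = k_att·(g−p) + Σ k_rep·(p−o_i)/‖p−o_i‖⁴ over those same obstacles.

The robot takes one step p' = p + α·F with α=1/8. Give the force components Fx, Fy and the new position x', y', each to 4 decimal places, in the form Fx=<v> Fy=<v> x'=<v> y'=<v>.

F_att = 3/2·(g−p) = 3/2·(-2,-2) = (-3.0000,-3.0000)
o1: d²=9 ≤ ρ²=18; F_rep = 19·(3,0)/9² = (0.7037,0.0000)
F = F_att + ΣF_rep = (-2.2963,-3.0000)
p' = p + 1/8·F = (9.7130,5.6250)

Fx=-2.2963 Fy=-3.0000 x'=9.7130 y'=5.6250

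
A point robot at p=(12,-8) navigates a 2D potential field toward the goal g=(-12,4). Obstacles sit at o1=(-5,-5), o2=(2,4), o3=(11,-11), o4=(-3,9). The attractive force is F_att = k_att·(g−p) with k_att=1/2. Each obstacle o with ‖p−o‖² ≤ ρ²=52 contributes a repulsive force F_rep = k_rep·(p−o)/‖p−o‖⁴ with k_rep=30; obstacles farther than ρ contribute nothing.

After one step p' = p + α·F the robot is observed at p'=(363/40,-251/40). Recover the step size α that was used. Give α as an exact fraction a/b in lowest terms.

F_att = 1/2·(g−p) = 1/2·(-24,12) = (-12.0000,6.0000)
o1: d²=298 > ρ²=52 → inactive
o2: d²=244 > ρ²=52 → inactive
o3: d²=10 ≤ ρ²=52; F_rep = 30·(1,3)/10² = (0.3000,0.9000)
o4: d²=514 > ρ²=52 → inactive
F = F_att + ΣF_rep = (-11.7000,6.9000)
Δp = p'−p = (-2.9250,1.7250); α = Δx/Fx = (-117/40) / (-117/10) = 1/4
check: Δy/Fy = (69/40) / (69/10) = 1/4 ✓

α = 1/4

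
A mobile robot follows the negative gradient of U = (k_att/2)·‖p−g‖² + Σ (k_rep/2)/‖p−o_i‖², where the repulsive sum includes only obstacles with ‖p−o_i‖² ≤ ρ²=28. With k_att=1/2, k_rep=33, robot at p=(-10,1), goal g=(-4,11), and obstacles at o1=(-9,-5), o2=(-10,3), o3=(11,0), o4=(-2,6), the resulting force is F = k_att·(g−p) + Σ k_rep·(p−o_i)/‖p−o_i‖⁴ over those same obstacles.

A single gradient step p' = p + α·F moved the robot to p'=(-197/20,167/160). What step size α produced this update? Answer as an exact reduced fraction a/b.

α = 1/20

F_att = 1/2·(g−p) = 1/2·(6,10) = (3.0000,5.0000)
o1: d²=37 > ρ²=28 → inactive
o2: d²=4 ≤ ρ²=28; F_rep = 33·(0,-2)/4² = (0.0000,-4.1250)
o3: d²=442 > ρ²=28 → inactive
o4: d²=89 > ρ²=28 → inactive
F = F_att + ΣF_rep = (3.0000,0.8750)
Δp = p'−p = (0.1500,0.0437); α = Δx/Fx = (3/20) / (3) = 1/20
check: Δy/Fy = (7/160) / (7/8) = 1/20 ✓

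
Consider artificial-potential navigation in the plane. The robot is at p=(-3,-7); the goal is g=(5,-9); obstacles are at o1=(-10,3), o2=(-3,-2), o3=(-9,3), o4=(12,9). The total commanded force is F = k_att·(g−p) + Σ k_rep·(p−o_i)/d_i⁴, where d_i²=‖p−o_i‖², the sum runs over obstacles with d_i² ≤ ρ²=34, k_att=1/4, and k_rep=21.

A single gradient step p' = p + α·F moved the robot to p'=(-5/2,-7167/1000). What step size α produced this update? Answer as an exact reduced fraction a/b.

α = 1/4

F_att = 1/4·(g−p) = 1/4·(8,-2) = (2.0000,-0.5000)
o1: d²=149 > ρ²=34 → inactive
o2: d²=25 ≤ ρ²=34; F_rep = 21·(0,-5)/25² = (0.0000,-0.1680)
o3: d²=136 > ρ²=34 → inactive
o4: d²=481 > ρ²=34 → inactive
F = F_att + ΣF_rep = (2.0000,-0.6680)
Δp = p'−p = (0.5000,-0.1670); α = Δx/Fx = (1/2) / (2) = 1/4
check: Δy/Fy = (-167/1000) / (-167/250) = 1/4 ✓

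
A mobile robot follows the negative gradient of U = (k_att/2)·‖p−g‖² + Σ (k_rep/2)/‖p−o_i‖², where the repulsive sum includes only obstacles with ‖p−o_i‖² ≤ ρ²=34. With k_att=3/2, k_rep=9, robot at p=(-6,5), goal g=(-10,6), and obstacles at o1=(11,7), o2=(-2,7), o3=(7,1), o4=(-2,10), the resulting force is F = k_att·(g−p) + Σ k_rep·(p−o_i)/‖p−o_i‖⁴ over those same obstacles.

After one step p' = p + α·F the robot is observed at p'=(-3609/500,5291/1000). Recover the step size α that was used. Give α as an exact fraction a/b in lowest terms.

α = 1/5

F_att = 3/2·(g−p) = 3/2·(-4,1) = (-6.0000,1.5000)
o1: d²=293 > ρ²=34 → inactive
o2: d²=20 ≤ ρ²=34; F_rep = 9·(-4,-2)/20² = (-0.0900,-0.0450)
o3: d²=185 > ρ²=34 → inactive
o4: d²=41 > ρ²=34 → inactive
F = F_att + ΣF_rep = (-6.0900,1.4550)
Δp = p'−p = (-1.2180,0.2910); α = Δx/Fx = (-609/500) / (-609/100) = 1/5
check: Δy/Fy = (291/1000) / (291/200) = 1/5 ✓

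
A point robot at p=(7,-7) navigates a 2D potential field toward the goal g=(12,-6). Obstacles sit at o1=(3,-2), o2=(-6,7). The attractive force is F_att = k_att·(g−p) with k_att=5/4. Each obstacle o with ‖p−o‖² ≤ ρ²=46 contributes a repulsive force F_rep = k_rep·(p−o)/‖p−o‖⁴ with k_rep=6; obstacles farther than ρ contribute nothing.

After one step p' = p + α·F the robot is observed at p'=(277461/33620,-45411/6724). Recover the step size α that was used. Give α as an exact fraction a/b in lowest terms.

F_att = 5/4·(g−p) = 5/4·(5,1) = (6.2500,1.2500)
o1: d²=41 ≤ ρ²=46; F_rep = 6·(4,-5)/41² = (0.0143,-0.0178)
o2: d²=365 > ρ²=46 → inactive
F = F_att + ΣF_rep = (6.2643,1.2322)
Δp = p'−p = (1.2529,0.2464); α = Δx/Fx = (42121/33620) / (42121/6724) = 1/5
check: Δy/Fy = (1657/6724) / (8285/6724) = 1/5 ✓

α = 1/5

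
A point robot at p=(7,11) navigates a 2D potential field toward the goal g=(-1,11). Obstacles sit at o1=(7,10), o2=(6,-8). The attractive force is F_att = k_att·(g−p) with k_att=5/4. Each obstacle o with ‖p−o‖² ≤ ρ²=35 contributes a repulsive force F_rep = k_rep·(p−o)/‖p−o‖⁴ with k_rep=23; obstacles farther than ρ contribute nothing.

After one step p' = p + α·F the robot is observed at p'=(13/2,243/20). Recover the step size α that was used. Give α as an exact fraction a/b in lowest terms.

α = 1/20

F_att = 5/4·(g−p) = 5/4·(-8,0) = (-10.0000,0.0000)
o1: d²=1 ≤ ρ²=35; F_rep = 23·(0,1)/1² = (0.0000,23.0000)
o2: d²=362 > ρ²=35 → inactive
F = F_att + ΣF_rep = (-10.0000,23.0000)
Δp = p'−p = (-0.5000,1.1500); α = Δx/Fx = (-1/2) / (-10) = 1/20
check: Δy/Fy = (23/20) / (23) = 1/20 ✓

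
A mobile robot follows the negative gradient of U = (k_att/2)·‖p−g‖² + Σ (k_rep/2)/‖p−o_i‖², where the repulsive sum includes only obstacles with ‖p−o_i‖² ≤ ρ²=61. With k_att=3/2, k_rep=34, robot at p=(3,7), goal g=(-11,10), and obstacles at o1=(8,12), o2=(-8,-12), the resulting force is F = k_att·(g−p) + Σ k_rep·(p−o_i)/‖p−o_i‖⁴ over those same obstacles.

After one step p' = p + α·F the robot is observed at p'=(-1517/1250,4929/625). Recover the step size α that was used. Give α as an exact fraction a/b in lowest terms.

α = 1/5

F_att = 3/2·(g−p) = 3/2·(-14,3) = (-21.0000,4.5000)
o1: d²=50 ≤ ρ²=61; F_rep = 34·(-5,-5)/50² = (-0.0680,-0.0680)
o2: d²=482 > ρ²=61 → inactive
F = F_att + ΣF_rep = (-21.0680,4.4320)
Δp = p'−p = (-4.2136,0.8864); α = Δx/Fx = (-5267/1250) / (-5267/250) = 1/5
check: Δy/Fy = (554/625) / (554/125) = 1/5 ✓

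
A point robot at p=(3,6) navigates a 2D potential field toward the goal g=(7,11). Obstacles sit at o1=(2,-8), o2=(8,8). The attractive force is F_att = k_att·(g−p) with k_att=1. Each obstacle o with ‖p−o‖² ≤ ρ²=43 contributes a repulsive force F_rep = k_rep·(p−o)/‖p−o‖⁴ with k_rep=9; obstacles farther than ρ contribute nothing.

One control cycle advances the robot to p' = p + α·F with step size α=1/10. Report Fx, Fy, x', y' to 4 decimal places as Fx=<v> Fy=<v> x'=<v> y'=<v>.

F_att = 1·(g−p) = 1·(4,5) = (4.0000,5.0000)
o1: d²=197 > ρ²=43 → inactive
o2: d²=29 ≤ ρ²=43; F_rep = 9·(-5,-2)/29² = (-0.0535,-0.0214)
F = F_att + ΣF_rep = (3.9465,4.9786)
p' = p + 1/10·F = (3.3946,6.4979)

Fx=3.9465 Fy=4.9786 x'=3.3946 y'=6.4979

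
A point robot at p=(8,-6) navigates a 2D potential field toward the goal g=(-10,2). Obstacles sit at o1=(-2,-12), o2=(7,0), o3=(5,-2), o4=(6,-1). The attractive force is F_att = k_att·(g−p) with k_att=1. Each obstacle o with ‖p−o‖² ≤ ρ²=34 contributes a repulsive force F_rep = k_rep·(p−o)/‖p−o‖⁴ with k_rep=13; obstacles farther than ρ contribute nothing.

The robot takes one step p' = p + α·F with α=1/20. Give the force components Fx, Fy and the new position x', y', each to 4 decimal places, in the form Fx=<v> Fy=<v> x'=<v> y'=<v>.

F_att = 1·(g−p) = 1·(-18,8) = (-18.0000,8.0000)
o1: d²=136 > ρ²=34 → inactive
o2: d²=37 > ρ²=34 → inactive
o3: d²=25 ≤ ρ²=34; F_rep = 13·(3,-4)/25² = (0.0624,-0.0832)
o4: d²=29 ≤ ρ²=34; F_rep = 13·(2,-5)/29² = (0.0309,-0.0773)
F = F_att + ΣF_rep = (-17.9067,7.8395)
p' = p + 1/20·F = (7.1047,-5.6080)

Fx=-17.9067 Fy=7.8395 x'=7.1047 y'=-5.6080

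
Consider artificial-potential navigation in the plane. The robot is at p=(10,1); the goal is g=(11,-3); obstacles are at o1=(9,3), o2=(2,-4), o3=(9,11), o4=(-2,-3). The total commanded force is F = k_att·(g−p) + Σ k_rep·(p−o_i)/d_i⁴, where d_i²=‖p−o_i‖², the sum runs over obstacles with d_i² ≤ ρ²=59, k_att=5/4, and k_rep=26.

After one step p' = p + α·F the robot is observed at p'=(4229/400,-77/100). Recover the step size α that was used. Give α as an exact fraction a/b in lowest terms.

α = 1/4

F_att = 5/4·(g−p) = 5/4·(1,-4) = (1.2500,-5.0000)
o1: d²=5 ≤ ρ²=59; F_rep = 26·(1,-2)/5² = (1.0400,-2.0800)
o2: d²=89 > ρ²=59 → inactive
o3: d²=101 > ρ²=59 → inactive
o4: d²=160 > ρ²=59 → inactive
F = F_att + ΣF_rep = (2.2900,-7.0800)
Δp = p'−p = (0.5725,-1.7700); α = Δx/Fx = (229/400) / (229/100) = 1/4
check: Δy/Fy = (-177/100) / (-177/25) = 1/4 ✓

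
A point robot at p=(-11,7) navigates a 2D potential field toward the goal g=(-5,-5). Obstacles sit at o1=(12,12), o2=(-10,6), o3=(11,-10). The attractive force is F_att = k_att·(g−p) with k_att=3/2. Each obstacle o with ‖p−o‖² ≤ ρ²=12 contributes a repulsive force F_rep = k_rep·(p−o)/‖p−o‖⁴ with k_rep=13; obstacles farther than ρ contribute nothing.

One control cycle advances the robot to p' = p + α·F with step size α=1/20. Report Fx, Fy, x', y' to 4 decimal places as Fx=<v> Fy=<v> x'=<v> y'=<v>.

Fx=5.7500 Fy=-14.7500 x'=-10.7125 y'=6.2625

F_att = 3/2·(g−p) = 3/2·(6,-12) = (9.0000,-18.0000)
o1: d²=554 > ρ²=12 → inactive
o2: d²=2 ≤ ρ²=12; F_rep = 13·(-1,1)/2² = (-3.2500,3.2500)
o3: d²=773 > ρ²=12 → inactive
F = F_att + ΣF_rep = (5.7500,-14.7500)
p' = p + 1/20·F = (-10.7125,6.2625)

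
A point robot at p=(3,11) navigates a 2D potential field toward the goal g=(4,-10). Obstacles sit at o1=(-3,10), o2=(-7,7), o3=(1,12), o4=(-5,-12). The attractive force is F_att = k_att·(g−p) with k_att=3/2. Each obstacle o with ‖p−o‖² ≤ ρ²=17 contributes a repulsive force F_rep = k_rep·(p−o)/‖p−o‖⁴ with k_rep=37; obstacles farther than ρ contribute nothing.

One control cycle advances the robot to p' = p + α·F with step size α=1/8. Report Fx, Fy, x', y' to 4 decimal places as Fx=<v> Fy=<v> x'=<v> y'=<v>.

F_att = 3/2·(g−p) = 3/2·(1,-21) = (1.5000,-31.5000)
o1: d²=37 > ρ²=17 → inactive
o2: d²=116 > ρ²=17 → inactive
o3: d²=5 ≤ ρ²=17; F_rep = 37·(2,-1)/5² = (2.9600,-1.4800)
o4: d²=593 > ρ²=17 → inactive
F = F_att + ΣF_rep = (4.4600,-32.9800)
p' = p + 1/8·F = (3.5575,6.8775)

Fx=4.4600 Fy=-32.9800 x'=3.5575 y'=6.8775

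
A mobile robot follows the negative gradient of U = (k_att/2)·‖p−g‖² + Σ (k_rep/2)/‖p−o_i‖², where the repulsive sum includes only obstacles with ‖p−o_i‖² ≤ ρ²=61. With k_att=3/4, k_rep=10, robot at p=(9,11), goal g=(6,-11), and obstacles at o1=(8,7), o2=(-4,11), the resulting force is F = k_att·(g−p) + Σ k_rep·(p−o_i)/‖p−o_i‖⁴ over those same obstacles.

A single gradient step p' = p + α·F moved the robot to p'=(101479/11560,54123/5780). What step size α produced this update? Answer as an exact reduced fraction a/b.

F_att = 3/4·(g−p) = 3/4·(-3,-22) = (-2.2500,-16.5000)
o1: d²=17 ≤ ρ²=61; F_rep = 10·(1,4)/17² = (0.0346,0.1384)
o2: d²=169 > ρ²=61 → inactive
F = F_att + ΣF_rep = (-2.2154,-16.3616)
Δp = p'−p = (-0.2215,-1.6362); α = Δx/Fx = (-2561/11560) / (-2561/1156) = 1/10
check: Δy/Fy = (-9457/5780) / (-9457/578) = 1/10 ✓

α = 1/10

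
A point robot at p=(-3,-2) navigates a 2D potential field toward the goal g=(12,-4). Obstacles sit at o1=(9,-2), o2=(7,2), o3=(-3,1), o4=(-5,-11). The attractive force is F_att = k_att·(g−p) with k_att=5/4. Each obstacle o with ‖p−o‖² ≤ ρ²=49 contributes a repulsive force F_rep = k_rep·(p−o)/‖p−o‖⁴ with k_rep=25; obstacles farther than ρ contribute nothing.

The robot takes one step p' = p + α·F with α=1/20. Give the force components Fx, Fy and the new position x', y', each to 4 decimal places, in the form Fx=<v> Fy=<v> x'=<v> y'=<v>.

F_att = 5/4·(g−p) = 5/4·(15,-2) = (18.7500,-2.5000)
o1: d²=144 > ρ²=49 → inactive
o2: d²=116 > ρ²=49 → inactive
o3: d²=9 ≤ ρ²=49; F_rep = 25·(0,-3)/9² = (0.0000,-0.9259)
o4: d²=85 > ρ²=49 → inactive
F = F_att + ΣF_rep = (18.7500,-3.4259)
p' = p + 1/20·F = (-2.0625,-2.1713)

Fx=18.7500 Fy=-3.4259 x'=-2.0625 y'=-2.1713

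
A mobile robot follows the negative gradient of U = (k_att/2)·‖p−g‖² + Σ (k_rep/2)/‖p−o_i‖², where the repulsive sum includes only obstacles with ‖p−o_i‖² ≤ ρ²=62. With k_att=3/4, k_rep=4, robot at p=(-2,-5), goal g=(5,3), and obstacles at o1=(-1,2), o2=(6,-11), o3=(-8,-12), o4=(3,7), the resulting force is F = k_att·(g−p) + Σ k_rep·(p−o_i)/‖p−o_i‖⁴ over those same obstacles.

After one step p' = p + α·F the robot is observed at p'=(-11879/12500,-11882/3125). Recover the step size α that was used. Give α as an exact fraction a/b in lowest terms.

α = 1/5

F_att = 3/4·(g−p) = 3/4·(7,8) = (5.2500,6.0000)
o1: d²=50 ≤ ρ²=62; F_rep = 4·(-1,-7)/50² = (-0.0016,-0.0112)
o2: d²=100 > ρ²=62 → inactive
o3: d²=85 > ρ²=62 → inactive
o4: d²=169 > ρ²=62 → inactive
F = F_att + ΣF_rep = (5.2484,5.9888)
Δp = p'−p = (1.0497,1.1978); α = Δx/Fx = (13121/12500) / (13121/2500) = 1/5
check: Δy/Fy = (3743/3125) / (3743/625) = 1/5 ✓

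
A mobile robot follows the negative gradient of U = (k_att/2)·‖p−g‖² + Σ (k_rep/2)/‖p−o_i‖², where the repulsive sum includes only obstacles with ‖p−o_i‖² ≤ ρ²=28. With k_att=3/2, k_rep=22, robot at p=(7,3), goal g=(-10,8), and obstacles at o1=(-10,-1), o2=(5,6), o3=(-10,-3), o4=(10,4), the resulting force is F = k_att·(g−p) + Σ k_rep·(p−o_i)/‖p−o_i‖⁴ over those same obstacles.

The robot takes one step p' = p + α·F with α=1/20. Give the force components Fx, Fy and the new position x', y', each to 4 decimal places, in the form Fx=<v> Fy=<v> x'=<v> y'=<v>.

F_att = 3/2·(g−p) = 3/2·(-17,5) = (-25.5000,7.5000)
o1: d²=305 > ρ²=28 → inactive
o2: d²=13 ≤ ρ²=28; F_rep = 22·(2,-3)/13² = (0.2604,-0.3905)
o3: d²=325 > ρ²=28 → inactive
o4: d²=10 ≤ ρ²=28; F_rep = 22·(-3,-1)/10² = (-0.6600,-0.2200)
F = F_att + ΣF_rep = (-25.8996,6.8895)
p' = p + 1/20·F = (5.7050,3.3445)

Fx=-25.8996 Fy=6.8895 x'=5.7050 y'=3.3445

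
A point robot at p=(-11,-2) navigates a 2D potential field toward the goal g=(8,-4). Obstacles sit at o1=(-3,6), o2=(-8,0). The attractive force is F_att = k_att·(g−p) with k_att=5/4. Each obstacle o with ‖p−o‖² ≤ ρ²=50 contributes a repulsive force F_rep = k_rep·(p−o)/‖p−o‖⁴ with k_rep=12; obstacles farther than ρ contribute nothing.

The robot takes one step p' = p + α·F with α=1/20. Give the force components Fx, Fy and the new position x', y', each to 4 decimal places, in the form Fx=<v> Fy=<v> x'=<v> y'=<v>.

Fx=23.5370 Fy=-2.6420 x'=-9.8232 y'=-2.1321

F_att = 5/4·(g−p) = 5/4·(19,-2) = (23.7500,-2.5000)
o1: d²=128 > ρ²=50 → inactive
o2: d²=13 ≤ ρ²=50; F_rep = 12·(-3,-2)/13² = (-0.2130,-0.1420)
F = F_att + ΣF_rep = (23.5370,-2.6420)
p' = p + 1/20·F = (-9.8232,-2.1321)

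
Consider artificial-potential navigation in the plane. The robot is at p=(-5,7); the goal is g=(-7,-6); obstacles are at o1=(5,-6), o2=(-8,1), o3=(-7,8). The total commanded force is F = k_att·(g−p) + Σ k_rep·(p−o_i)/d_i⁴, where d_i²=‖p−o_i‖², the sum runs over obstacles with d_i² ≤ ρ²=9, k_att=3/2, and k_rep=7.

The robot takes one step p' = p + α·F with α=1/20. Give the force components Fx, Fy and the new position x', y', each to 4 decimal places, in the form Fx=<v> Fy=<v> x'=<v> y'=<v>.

Fx=-2.4400 Fy=-19.7800 x'=-5.1220 y'=6.0110

F_att = 3/2·(g−p) = 3/2·(-2,-13) = (-3.0000,-19.5000)
o1: d²=269 > ρ²=9 → inactive
o2: d²=45 > ρ²=9 → inactive
o3: d²=5 ≤ ρ²=9; F_rep = 7·(2,-1)/5² = (0.5600,-0.2800)
F = F_att + ΣF_rep = (-2.4400,-19.7800)
p' = p + 1/20·F = (-5.1220,6.0110)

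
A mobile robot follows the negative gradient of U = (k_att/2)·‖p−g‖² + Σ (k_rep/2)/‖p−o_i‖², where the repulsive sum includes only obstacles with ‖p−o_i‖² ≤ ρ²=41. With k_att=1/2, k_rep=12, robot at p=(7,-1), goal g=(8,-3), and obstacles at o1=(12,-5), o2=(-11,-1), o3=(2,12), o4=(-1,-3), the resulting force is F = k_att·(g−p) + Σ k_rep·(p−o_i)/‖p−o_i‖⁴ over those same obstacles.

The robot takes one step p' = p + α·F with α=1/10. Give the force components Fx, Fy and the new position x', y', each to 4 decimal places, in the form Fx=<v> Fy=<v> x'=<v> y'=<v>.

F_att = 1/2·(g−p) = 1/2·(1,-2) = (0.5000,-1.0000)
o1: d²=41 ≤ ρ²=41; F_rep = 12·(-5,4)/41² = (-0.0357,0.0286)
o2: d²=324 > ρ²=41 → inactive
o3: d²=194 > ρ²=41 → inactive
o4: d²=68 > ρ²=41 → inactive
F = F_att + ΣF_rep = (0.4643,-0.9714)
p' = p + 1/10·F = (7.0464,-1.0971)

Fx=0.4643 Fy=-0.9714 x'=7.0464 y'=-1.0971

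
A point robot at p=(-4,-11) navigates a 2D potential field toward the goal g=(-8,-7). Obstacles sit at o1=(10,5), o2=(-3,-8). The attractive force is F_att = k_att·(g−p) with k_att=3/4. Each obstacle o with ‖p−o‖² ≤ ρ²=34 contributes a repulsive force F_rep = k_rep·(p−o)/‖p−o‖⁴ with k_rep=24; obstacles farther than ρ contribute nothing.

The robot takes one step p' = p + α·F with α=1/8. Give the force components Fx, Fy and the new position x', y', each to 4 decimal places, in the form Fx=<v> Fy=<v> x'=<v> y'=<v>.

F_att = 3/4·(g−p) = 3/4·(-4,4) = (-3.0000,3.0000)
o1: d²=452 > ρ²=34 → inactive
o2: d²=10 ≤ ρ²=34; F_rep = 24·(-1,-3)/10² = (-0.2400,-0.7200)
F = F_att + ΣF_rep = (-3.2400,2.2800)
p' = p + 1/8·F = (-4.4050,-10.7150)

Fx=-3.2400 Fy=2.2800 x'=-4.4050 y'=-10.7150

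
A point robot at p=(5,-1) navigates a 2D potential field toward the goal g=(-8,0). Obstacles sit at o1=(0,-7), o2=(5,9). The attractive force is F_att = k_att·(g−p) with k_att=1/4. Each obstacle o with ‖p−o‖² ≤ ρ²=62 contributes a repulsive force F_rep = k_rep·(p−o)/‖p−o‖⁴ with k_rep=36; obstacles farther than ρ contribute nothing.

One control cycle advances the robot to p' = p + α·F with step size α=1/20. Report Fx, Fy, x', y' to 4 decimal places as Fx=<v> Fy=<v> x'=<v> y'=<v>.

F_att = 1/4·(g−p) = 1/4·(-13,1) = (-3.2500,0.2500)
o1: d²=61 ≤ ρ²=62; F_rep = 36·(5,6)/61² = (0.0484,0.0580)
o2: d²=100 > ρ²=62 → inactive
F = F_att + ΣF_rep = (-3.2016,0.3080)
p' = p + 1/20·F = (4.8399,-0.9846)

Fx=-3.2016 Fy=0.3080 x'=4.8399 y'=-0.9846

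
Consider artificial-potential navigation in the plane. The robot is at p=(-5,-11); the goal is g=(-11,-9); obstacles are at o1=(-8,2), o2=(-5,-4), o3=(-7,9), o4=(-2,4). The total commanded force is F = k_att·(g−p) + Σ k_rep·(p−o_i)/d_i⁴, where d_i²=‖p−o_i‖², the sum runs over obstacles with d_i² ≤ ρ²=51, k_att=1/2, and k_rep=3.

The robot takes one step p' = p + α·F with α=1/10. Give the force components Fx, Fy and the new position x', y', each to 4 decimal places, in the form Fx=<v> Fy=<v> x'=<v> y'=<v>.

F_att = 1/2·(g−p) = 1/2·(-6,2) = (-3.0000,1.0000)
o1: d²=178 > ρ²=51 → inactive
o2: d²=49 ≤ ρ²=51; F_rep = 3·(0,-7)/49² = (0.0000,-0.0087)
o3: d²=404 > ρ²=51 → inactive
o4: d²=234 > ρ²=51 → inactive
F = F_att + ΣF_rep = (-3.0000,0.9913)
p' = p + 1/10·F = (-5.3000,-10.9009)

Fx=-3.0000 Fy=0.9913 x'=-5.3000 y'=-10.9009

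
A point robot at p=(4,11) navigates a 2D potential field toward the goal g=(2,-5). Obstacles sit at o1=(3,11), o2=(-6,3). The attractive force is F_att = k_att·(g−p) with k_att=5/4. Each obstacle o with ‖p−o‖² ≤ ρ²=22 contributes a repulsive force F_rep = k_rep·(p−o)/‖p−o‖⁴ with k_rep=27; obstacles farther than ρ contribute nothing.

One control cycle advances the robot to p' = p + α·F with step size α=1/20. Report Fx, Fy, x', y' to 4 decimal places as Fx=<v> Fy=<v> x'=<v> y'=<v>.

Fx=24.5000 Fy=-20.0000 x'=5.2250 y'=10.0000

F_att = 5/4·(g−p) = 5/4·(-2,-16) = (-2.5000,-20.0000)
o1: d²=1 ≤ ρ²=22; F_rep = 27·(1,0)/1² = (27.0000,0.0000)
o2: d²=164 > ρ²=22 → inactive
F = F_att + ΣF_rep = (24.5000,-20.0000)
p' = p + 1/20·F = (5.2250,10.0000)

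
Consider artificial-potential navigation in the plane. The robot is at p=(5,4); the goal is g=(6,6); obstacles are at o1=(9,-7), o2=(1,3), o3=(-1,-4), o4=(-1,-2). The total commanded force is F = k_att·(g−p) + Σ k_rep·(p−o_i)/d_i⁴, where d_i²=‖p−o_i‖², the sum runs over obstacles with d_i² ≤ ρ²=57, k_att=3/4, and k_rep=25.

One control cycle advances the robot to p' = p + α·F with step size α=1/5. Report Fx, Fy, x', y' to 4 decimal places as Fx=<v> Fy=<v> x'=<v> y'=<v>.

F_att = 3/4·(g−p) = 3/4·(1,2) = (0.7500,1.5000)
o1: d²=137 > ρ²=57 → inactive
o2: d²=17 ≤ ρ²=57; F_rep = 25·(4,1)/17² = (0.3460,0.0865)
o3: d²=100 > ρ²=57 → inactive
o4: d²=72 > ρ²=57 → inactive
F = F_att + ΣF_rep = (1.0960,1.5865)
p' = p + 1/5·F = (5.2192,4.3173)

Fx=1.0960 Fy=1.5865 x'=5.2192 y'=4.3173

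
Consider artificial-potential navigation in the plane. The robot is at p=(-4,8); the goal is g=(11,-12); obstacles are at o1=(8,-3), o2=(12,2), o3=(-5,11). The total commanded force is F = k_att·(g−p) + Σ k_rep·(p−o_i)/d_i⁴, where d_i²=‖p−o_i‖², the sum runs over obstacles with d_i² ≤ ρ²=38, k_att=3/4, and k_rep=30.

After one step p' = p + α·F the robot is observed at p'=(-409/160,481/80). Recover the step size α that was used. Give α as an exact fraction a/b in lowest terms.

F_att = 3/4·(g−p) = 3/4·(15,-20) = (11.2500,-15.0000)
o1: d²=265 > ρ²=38 → inactive
o2: d²=292 > ρ²=38 → inactive
o3: d²=10 ≤ ρ²=38; F_rep = 30·(1,-3)/10² = (0.3000,-0.9000)
F = F_att + ΣF_rep = (11.5500,-15.9000)
Δp = p'−p = (1.4438,-1.9875); α = Δx/Fx = (231/160) / (231/20) = 1/8
check: Δy/Fy = (-159/80) / (-159/10) = 1/8 ✓

α = 1/8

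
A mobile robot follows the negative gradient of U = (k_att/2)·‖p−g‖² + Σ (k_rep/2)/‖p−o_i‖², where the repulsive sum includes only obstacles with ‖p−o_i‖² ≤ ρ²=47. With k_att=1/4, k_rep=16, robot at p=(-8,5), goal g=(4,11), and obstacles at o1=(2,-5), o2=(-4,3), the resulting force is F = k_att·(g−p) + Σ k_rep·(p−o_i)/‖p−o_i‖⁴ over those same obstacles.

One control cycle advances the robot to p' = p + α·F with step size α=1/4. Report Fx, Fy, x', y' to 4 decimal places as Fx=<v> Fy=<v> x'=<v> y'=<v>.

Fx=2.8400 Fy=1.5800 x'=-7.2900 y'=5.3950

F_att = 1/4·(g−p) = 1/4·(12,6) = (3.0000,1.5000)
o1: d²=200 > ρ²=47 → inactive
o2: d²=20 ≤ ρ²=47; F_rep = 16·(-4,2)/20² = (-0.1600,0.0800)
F = F_att + ΣF_rep = (2.8400,1.5800)
p' = p + 1/4·F = (-7.2900,5.3950)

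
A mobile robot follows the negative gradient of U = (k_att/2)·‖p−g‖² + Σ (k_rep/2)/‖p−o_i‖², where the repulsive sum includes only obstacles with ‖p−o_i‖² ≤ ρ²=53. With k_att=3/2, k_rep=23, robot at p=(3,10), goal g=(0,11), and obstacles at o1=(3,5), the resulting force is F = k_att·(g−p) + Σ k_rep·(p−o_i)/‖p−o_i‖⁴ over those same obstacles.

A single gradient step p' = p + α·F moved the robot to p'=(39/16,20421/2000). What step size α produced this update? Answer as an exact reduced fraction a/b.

α = 1/8

F_att = 3/2·(g−p) = 3/2·(-3,1) = (-4.5000,1.5000)
o1: d²=25 ≤ ρ²=53; F_rep = 23·(0,5)/25² = (0.0000,0.1840)
F = F_att + ΣF_rep = (-4.5000,1.6840)
Δp = p'−p = (-0.5625,0.2105); α = Δx/Fx = (-9/16) / (-9/2) = 1/8
check: Δy/Fy = (421/2000) / (421/250) = 1/8 ✓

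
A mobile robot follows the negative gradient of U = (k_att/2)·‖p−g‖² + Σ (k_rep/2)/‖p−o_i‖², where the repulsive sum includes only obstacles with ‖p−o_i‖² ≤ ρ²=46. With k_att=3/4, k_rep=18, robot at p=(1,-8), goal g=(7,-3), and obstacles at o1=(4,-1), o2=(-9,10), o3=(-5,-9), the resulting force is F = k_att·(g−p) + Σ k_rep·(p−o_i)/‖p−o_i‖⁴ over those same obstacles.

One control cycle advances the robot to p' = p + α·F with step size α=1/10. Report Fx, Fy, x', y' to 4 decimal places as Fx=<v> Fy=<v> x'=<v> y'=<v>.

Fx=4.5789 Fy=3.7631 x'=1.4579 y'=-7.6237

F_att = 3/4·(g−p) = 3/4·(6,5) = (4.5000,3.7500)
o1: d²=58 > ρ²=46 → inactive
o2: d²=424 > ρ²=46 → inactive
o3: d²=37 ≤ ρ²=46; F_rep = 18·(6,1)/37² = (0.0789,0.0131)
F = F_att + ΣF_rep = (4.5789,3.7631)
p' = p + 1/10·F = (1.4579,-7.6237)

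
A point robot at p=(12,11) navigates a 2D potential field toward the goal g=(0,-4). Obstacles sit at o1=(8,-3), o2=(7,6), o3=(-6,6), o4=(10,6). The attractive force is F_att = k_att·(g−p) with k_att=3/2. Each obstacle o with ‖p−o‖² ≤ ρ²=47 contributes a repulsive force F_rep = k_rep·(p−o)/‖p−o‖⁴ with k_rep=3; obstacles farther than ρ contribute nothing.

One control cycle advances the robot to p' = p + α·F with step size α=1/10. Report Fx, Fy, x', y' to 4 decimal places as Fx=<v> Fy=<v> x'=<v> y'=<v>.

Fx=-17.9929 Fy=-22.4822 x'=10.2007 y'=8.7518

F_att = 3/2·(g−p) = 3/2·(-12,-15) = (-18.0000,-22.5000)
o1: d²=212 > ρ²=47 → inactive
o2: d²=50 > ρ²=47 → inactive
o3: d²=349 > ρ²=47 → inactive
o4: d²=29 ≤ ρ²=47; F_rep = 3·(2,5)/29² = (0.0071,0.0178)
F = F_att + ΣF_rep = (-17.9929,-22.4822)
p' = p + 1/10·F = (10.2007,8.7518)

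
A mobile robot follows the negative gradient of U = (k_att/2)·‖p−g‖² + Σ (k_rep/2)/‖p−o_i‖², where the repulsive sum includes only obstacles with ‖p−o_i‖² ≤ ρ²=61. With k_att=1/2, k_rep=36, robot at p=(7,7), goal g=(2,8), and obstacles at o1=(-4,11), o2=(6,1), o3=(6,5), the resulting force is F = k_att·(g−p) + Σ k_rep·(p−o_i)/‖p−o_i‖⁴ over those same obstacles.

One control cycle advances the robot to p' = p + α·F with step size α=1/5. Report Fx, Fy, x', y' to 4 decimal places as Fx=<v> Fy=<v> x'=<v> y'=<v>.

Fx=-1.0337 Fy=3.5378 x'=6.7933 y'=7.7076

F_att = 1/2·(g−p) = 1/2·(-5,1) = (-2.5000,0.5000)
o1: d²=137 > ρ²=61 → inactive
o2: d²=37 ≤ ρ²=61; F_rep = 36·(1,6)/37² = (0.0263,0.1578)
o3: d²=5 ≤ ρ²=61; F_rep = 36·(1,2)/5² = (1.4400,2.8800)
F = F_att + ΣF_rep = (-1.0337,3.5378)
p' = p + 1/5·F = (6.7933,7.7076)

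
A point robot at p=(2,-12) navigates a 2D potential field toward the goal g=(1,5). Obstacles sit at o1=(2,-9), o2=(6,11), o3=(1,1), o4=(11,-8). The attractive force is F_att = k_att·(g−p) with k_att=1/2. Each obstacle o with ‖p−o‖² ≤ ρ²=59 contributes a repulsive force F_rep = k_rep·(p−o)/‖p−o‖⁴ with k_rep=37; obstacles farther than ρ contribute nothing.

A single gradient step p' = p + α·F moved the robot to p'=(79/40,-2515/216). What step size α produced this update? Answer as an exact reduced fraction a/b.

F_att = 1/2·(g−p) = 1/2·(-1,17) = (-0.5000,8.5000)
o1: d²=9 ≤ ρ²=59; F_rep = 37·(0,-3)/9² = (0.0000,-1.3704)
o2: d²=545 > ρ²=59 → inactive
o3: d²=170 > ρ²=59 → inactive
o4: d²=97 > ρ²=59 → inactive
F = F_att + ΣF_rep = (-0.5000,7.1296)
Δp = p'−p = (-0.0250,0.3565); α = Δx/Fx = (-1/40) / (-1/2) = 1/20
check: Δy/Fy = (77/216) / (385/54) = 1/20 ✓

α = 1/20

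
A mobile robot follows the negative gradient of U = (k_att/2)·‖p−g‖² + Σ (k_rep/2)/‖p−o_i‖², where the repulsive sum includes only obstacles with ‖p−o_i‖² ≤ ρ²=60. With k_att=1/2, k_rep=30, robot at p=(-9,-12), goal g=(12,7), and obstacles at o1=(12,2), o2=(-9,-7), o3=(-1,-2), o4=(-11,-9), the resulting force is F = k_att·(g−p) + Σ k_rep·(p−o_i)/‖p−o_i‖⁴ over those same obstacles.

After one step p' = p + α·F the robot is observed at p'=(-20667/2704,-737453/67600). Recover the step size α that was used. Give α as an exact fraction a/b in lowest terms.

F_att = 1/2·(g−p) = 1/2·(21,19) = (10.5000,9.5000)
o1: d²=637 > ρ²=60 → inactive
o2: d²=25 ≤ ρ²=60; F_rep = 30·(0,-5)/25² = (0.0000,-0.2400)
o3: d²=164 > ρ²=60 → inactive
o4: d²=13 ≤ ρ²=60; F_rep = 30·(2,-3)/13² = (0.3550,-0.5325)
F = F_att + ΣF_rep = (10.8550,8.7275)
Δp = p'−p = (1.3569,1.0909); α = Δx/Fx = (3669/2704) / (3669/338) = 1/8
check: Δy/Fy = (73747/67600) / (73747/8450) = 1/8 ✓

α = 1/8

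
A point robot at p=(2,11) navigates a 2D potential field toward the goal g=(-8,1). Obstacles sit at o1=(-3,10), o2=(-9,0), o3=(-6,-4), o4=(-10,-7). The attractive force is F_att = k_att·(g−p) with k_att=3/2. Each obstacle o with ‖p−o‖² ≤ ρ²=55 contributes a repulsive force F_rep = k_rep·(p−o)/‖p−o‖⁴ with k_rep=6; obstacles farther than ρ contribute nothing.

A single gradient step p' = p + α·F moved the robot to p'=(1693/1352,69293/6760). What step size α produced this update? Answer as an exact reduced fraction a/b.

α = 1/20

F_att = 3/2·(g−p) = 3/2·(-10,-10) = (-15.0000,-15.0000)
o1: d²=26 ≤ ρ²=55; F_rep = 6·(5,1)/26² = (0.0444,0.0089)
o2: d²=242 > ρ²=55 → inactive
o3: d²=289 > ρ²=55 → inactive
o4: d²=468 > ρ²=55 → inactive
F = F_att + ΣF_rep = (-14.9556,-14.9911)
Δp = p'−p = (-0.7478,-0.7496); α = Δx/Fx = (-1011/1352) / (-5055/338) = 1/20
check: Δy/Fy = (-5067/6760) / (-5067/338) = 1/20 ✓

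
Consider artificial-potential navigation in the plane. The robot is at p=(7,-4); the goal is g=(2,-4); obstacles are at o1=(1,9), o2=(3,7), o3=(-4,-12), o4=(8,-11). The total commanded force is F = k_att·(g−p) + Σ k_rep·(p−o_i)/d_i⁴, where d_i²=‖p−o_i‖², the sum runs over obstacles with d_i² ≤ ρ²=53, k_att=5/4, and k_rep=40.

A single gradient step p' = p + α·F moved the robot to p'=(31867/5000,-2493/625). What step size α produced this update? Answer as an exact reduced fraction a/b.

F_att = 5/4·(g−p) = 5/4·(-5,0) = (-6.2500,0.0000)
o1: d²=205 > ρ²=53 → inactive
o2: d²=137 > ρ²=53 → inactive
o3: d²=185 > ρ²=53 → inactive
o4: d²=50 ≤ ρ²=53; F_rep = 40·(-1,7)/50² = (-0.0160,0.1120)
F = F_att + ΣF_rep = (-6.2660,0.1120)
Δp = p'−p = (-0.6266,0.0112); α = Δx/Fx = (-3133/5000) / (-3133/500) = 1/10
check: Δy/Fy = (7/625) / (14/125) = 1/10 ✓

α = 1/10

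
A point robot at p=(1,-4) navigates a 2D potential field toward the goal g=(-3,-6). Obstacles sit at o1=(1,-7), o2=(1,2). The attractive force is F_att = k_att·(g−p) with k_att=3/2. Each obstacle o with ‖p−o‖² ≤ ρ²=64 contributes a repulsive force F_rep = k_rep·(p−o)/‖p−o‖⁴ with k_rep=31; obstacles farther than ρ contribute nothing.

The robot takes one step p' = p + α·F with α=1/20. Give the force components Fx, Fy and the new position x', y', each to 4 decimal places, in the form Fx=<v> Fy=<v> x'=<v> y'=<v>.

F_att = 3/2·(g−p) = 3/2·(-4,-2) = (-6.0000,-3.0000)
o1: d²=9 ≤ ρ²=64; F_rep = 31·(0,3)/9² = (0.0000,1.1481)
o2: d²=36 ≤ ρ²=64; F_rep = 31·(0,-6)/36² = (0.0000,-0.1435)
F = F_att + ΣF_rep = (-6.0000,-1.9954)
p' = p + 1/20·F = (0.7000,-4.0998)

Fx=-6.0000 Fy=-1.9954 x'=0.7000 y'=-4.0998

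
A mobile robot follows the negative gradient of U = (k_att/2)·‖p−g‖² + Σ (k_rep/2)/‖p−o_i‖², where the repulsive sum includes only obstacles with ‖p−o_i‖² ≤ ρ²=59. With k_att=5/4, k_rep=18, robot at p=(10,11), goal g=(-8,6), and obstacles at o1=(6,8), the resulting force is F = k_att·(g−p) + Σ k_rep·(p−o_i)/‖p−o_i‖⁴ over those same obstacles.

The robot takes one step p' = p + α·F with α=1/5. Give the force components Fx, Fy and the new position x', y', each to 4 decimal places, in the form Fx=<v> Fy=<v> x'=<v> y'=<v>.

Fx=-22.3848 Fy=-6.1636 x'=5.5230 y'=9.7673

F_att = 5/4·(g−p) = 5/4·(-18,-5) = (-22.5000,-6.2500)
o1: d²=25 ≤ ρ²=59; F_rep = 18·(4,3)/25² = (0.1152,0.0864)
F = F_att + ΣF_rep = (-22.3848,-6.1636)
p' = p + 1/5·F = (5.5230,9.7673)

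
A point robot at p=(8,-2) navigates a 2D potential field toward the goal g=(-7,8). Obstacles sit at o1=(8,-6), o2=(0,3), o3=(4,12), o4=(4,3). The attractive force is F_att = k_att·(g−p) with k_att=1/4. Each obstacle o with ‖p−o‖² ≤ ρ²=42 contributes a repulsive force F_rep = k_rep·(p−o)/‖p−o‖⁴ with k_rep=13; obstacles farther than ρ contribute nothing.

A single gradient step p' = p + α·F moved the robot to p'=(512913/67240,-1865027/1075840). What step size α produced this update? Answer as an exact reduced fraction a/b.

F_att = 1/4·(g−p) = 1/4·(-15,10) = (-3.7500,2.5000)
o1: d²=16 ≤ ρ²=42; F_rep = 13·(0,4)/16² = (0.0000,0.2031)
o2: d²=89 > ρ²=42 → inactive
o3: d²=212 > ρ²=42 → inactive
o4: d²=41 ≤ ρ²=42; F_rep = 13·(4,-5)/41² = (0.0309,-0.0387)
F = F_att + ΣF_rep = (-3.7191,2.6645)
Δp = p'−p = (-0.3719,0.2664); α = Δx/Fx = (-25007/67240) / (-25007/6724) = 1/10
check: Δy/Fy = (286653/1075840) / (286653/107584) = 1/10 ✓

α = 1/10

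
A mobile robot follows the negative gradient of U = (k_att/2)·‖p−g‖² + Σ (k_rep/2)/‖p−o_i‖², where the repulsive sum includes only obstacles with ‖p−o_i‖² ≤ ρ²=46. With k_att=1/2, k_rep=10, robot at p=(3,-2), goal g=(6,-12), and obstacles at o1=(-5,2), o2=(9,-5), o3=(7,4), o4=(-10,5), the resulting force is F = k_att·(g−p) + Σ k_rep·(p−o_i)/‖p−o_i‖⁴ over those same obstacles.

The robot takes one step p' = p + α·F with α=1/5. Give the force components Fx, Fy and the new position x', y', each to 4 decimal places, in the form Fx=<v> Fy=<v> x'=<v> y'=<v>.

Fx=1.4704 Fy=-4.9852 x'=3.2941 y'=-2.9970

F_att = 1/2·(g−p) = 1/2·(3,-10) = (1.5000,-5.0000)
o1: d²=80 > ρ²=46 → inactive
o2: d²=45 ≤ ρ²=46; F_rep = 10·(-6,3)/45² = (-0.0296,0.0148)
o3: d²=52 > ρ²=46 → inactive
o4: d²=218 > ρ²=46 → inactive
F = F_att + ΣF_rep = (1.4704,-4.9852)
p' = p + 1/5·F = (3.2941,-2.9970)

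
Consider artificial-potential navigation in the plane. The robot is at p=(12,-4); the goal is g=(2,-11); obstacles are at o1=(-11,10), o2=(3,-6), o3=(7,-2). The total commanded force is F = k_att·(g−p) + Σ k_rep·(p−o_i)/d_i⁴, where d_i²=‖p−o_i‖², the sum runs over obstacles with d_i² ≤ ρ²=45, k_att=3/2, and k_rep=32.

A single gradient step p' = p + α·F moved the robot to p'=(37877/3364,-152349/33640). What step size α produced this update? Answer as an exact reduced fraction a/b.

α = 1/20

F_att = 3/2·(g−p) = 3/2·(-10,-7) = (-15.0000,-10.5000)
o1: d²=725 > ρ²=45 → inactive
o2: d²=85 > ρ²=45 → inactive
o3: d²=29 ≤ ρ²=45; F_rep = 32·(5,-2)/29² = (0.1902,-0.0761)
F = F_att + ΣF_rep = (-14.8098,-10.5761)
Δp = p'−p = (-0.7405,-0.5288); α = Δx/Fx = (-2491/3364) / (-12455/841) = 1/20
check: Δy/Fy = (-17789/33640) / (-17789/1682) = 1/20 ✓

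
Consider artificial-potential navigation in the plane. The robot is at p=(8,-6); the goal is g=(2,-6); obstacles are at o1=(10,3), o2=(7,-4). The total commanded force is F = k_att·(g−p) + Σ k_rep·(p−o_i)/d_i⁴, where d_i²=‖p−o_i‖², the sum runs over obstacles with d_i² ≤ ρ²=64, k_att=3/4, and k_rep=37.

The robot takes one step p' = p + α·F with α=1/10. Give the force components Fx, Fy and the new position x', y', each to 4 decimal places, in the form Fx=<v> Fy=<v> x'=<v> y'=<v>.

Fx=-3.0200 Fy=-2.9600 x'=7.6980 y'=-6.2960

F_att = 3/4·(g−p) = 3/4·(-6,0) = (-4.5000,0.0000)
o1: d²=85 > ρ²=64 → inactive
o2: d²=5 ≤ ρ²=64; F_rep = 37·(1,-2)/5² = (1.4800,-2.9600)
F = F_att + ΣF_rep = (-3.0200,-2.9600)
p' = p + 1/10·F = (7.6980,-6.2960)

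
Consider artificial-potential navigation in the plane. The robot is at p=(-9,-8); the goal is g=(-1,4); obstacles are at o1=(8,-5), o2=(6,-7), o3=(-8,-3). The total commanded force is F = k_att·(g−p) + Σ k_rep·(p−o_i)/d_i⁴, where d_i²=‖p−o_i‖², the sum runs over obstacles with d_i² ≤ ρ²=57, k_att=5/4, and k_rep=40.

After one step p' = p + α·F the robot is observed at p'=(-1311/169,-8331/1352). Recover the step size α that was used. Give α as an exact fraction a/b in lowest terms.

F_att = 5/4·(g−p) = 5/4·(8,12) = (10.0000,15.0000)
o1: d²=298 > ρ²=57 → inactive
o2: d²=226 > ρ²=57 → inactive
o3: d²=26 ≤ ρ²=57; F_rep = 40·(-1,-5)/26² = (-0.0592,-0.2959)
F = F_att + ΣF_rep = (9.9408,14.7041)
Δp = p'−p = (1.2426,1.8380); α = Δx/Fx = (210/169) / (1680/169) = 1/8
check: Δy/Fy = (2485/1352) / (2485/169) = 1/8 ✓

α = 1/8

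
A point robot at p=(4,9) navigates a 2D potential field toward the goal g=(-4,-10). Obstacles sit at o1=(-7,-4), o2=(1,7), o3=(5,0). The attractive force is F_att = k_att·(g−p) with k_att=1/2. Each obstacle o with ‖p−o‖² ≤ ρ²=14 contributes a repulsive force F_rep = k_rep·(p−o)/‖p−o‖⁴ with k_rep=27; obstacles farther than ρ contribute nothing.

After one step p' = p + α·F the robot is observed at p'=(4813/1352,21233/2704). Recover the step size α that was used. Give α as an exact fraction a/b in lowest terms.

F_att = 1/2·(g−p) = 1/2·(-8,-19) = (-4.0000,-9.5000)
o1: d²=290 > ρ²=14 → inactive
o2: d²=13 ≤ ρ²=14; F_rep = 27·(3,2)/13² = (0.4793,0.3195)
o3: d²=82 > ρ²=14 → inactive
F = F_att + ΣF_rep = (-3.5207,-9.1805)
Δp = p'−p = (-0.4401,-1.1476); α = Δx/Fx = (-595/1352) / (-595/169) = 1/8
check: Δy/Fy = (-3103/2704) / (-3103/338) = 1/8 ✓

α = 1/8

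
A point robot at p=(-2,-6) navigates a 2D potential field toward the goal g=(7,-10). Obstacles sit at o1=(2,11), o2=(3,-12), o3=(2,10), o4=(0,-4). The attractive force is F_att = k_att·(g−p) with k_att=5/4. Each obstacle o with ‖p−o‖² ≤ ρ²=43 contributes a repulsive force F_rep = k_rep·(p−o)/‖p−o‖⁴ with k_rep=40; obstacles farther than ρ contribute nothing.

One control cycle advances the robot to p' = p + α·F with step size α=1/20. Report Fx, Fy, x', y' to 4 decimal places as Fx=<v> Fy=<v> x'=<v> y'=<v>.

Fx=10.0000 Fy=-6.2500 x'=-1.5000 y'=-6.3125

F_att = 5/4·(g−p) = 5/4·(9,-4) = (11.2500,-5.0000)
o1: d²=305 > ρ²=43 → inactive
o2: d²=61 > ρ²=43 → inactive
o3: d²=272 > ρ²=43 → inactive
o4: d²=8 ≤ ρ²=43; F_rep = 40·(-2,-2)/8² = (-1.2500,-1.2500)
F = F_att + ΣF_rep = (10.0000,-6.2500)
p' = p + 1/20·F = (-1.5000,-6.3125)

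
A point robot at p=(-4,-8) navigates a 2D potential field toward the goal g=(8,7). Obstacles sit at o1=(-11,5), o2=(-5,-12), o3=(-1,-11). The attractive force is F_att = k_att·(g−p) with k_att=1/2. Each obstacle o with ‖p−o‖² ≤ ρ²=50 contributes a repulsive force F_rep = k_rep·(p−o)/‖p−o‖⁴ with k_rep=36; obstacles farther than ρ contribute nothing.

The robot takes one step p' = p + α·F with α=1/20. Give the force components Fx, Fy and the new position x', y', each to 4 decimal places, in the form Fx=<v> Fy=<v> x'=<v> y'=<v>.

F_att = 1/2·(g−p) = 1/2·(12,15) = (6.0000,7.5000)
o1: d²=218 > ρ²=50 → inactive
o2: d²=17 ≤ ρ²=50; F_rep = 36·(1,4)/17² = (0.1246,0.4983)
o3: d²=18 ≤ ρ²=50; F_rep = 36·(-3,3)/18² = (-0.3333,0.3333)
F = F_att + ΣF_rep = (5.7912,8.3316)
p' = p + 1/20·F = (-3.7104,-7.5834)

Fx=5.7912 Fy=8.3316 x'=-3.7104 y'=-7.5834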